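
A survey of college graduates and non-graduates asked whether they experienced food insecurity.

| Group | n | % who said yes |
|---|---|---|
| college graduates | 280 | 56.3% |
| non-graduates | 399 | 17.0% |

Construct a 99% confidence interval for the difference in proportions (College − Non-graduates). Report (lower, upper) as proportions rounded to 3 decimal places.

(0.303, 0.483)

The two standard errors are √(0.5630×0.4370/280) = 0.02964 and √(0.1700×0.8300/399) = 0.01881.
Because the samples are independent, SE_diff = √(0.02964² + 0.01881²) = 0.03510.
Using z* = 2.576 for 99%, ME = 2.576 × 0.03510 = 0.09042.
p̂₁ − p̂₂ = 0.3930; interval 0.3930 ± 0.09042 gives (0.303, 0.483).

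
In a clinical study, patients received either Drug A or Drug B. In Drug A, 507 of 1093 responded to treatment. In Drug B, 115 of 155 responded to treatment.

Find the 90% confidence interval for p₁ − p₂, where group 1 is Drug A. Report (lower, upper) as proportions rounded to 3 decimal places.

p̂₁ = 507/1093 = 0.4639 and p̂₂ = 115/155 = 0.7419.
SE₁ = √(p̂₁(1−p̂₁)/n₁) = √(0.4639·0.5361/1093) = 0.01508; SE₂ = √(0.7419·0.2581/155) = 0.03515.
Independent samples: SE of the difference = √(SE₁² + SE₂²) = √(0.0002274064 + 0.0012355225) = 0.03825.
z* for 90% confidence is 1.645, so the margin of error is 1.645 × 0.03825 = 0.06292.
Point estimate p̂₁ − p̂₂ = 0.4639 − 0.7419 = -0.2780.
-0.2780 ± 0.06292 → (-0.341, -0.215).

(-0.341, -0.215)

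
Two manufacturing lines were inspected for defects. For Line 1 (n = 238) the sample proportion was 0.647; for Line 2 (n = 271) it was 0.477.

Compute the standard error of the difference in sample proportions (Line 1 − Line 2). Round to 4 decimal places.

0.0434

SE₁ = √(p̂₁(1−p̂₁)/n₁) = √(0.6470·0.3530/238) = 0.03098; SE₂ = √(0.4770·0.5230/271) = 0.03034.
Independent samples: SE of the difference = √(SE₁² + SE₂²) = √(0.0009597604 + 0.0009205156) = 0.04336.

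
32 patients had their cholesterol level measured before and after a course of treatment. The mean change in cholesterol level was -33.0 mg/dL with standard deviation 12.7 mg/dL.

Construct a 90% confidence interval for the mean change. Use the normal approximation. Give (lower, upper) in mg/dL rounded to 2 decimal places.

(-36.69, -29.31)

This is a matched-pairs design, so SE = s_d/√n = 12.7/√32 = 2.2451.
Margin = 1.645 × 2.2451 = 3.6932; the interval is -33.0 ± 3.6932 = (-36.69, -29.31).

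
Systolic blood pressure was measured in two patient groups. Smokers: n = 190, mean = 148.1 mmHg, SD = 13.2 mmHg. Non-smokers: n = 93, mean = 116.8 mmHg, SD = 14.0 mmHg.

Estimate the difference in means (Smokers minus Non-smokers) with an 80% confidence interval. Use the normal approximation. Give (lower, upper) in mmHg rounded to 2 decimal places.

Standard errors of each mean: 13.2/√190 = 0.9576 and 14.0/√93 = 1.4517.
SE(x̄₁ − x̄₂) = √(0.9576² + 1.4517²) = 1.7391 for independent samples with unequal variances.
With z* = 1.282, the margin is 1.282 × 1.7391 = 2.2295.
x̄₁ − x̄₂ = 148.1 − 116.8 = 31.3000; the interval is 31.3000 ± 2.2295 = (29.07, 33.53).

(29.07, 33.53)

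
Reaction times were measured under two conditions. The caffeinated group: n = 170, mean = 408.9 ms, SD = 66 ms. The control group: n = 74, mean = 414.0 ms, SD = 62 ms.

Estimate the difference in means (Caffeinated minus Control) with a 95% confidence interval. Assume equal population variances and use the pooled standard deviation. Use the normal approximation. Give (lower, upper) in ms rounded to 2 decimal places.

Pooled variance s_p² = [169·66² + 73·62²] / (170+74−2) = 4201.5537, so s_p = 64.8194.
SE_diff = s_p·√(1/n₁ + 1/n₂) = 64.8194·√(1/170 + 1/74) = 9.0273.
z* = 1.960; margin = 1.960 × 9.0273 = 17.6935.
Difference = 408.9 − 414.0 = -5.1000.
-5.1000 ± 17.6935 → (-22.79, 12.59).

(-22.79, 12.59)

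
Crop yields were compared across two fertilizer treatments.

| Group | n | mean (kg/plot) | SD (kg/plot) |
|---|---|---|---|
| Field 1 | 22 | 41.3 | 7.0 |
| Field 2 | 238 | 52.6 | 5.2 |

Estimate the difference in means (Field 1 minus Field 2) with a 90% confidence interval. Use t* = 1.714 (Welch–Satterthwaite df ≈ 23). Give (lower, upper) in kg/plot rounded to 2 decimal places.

(-13.92, -8.68)

Per-group SEs: s₁/√n₁ = 7.0/√22 = 1.4924, s₂/√n₂ = 5.2/√238 = 0.3371.
Unpooled SE of the difference: √(2.22725776 + 0.11363641) = 1.5300.
Margin of error = t* · SE = 1.714 × 1.5300 = 2.6224.
x̄₁ − x̄₂ = 41.3 − 52.6 = -11.3000.
CI: -11.3000 ± 2.6224 = (-13.92, -8.68).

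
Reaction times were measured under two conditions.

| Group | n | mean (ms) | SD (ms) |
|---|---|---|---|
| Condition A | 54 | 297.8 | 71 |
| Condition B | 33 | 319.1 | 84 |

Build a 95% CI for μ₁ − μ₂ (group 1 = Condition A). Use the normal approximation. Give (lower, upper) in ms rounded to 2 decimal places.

Standard errors of each mean: 71/√54 = 9.6619 and 84/√33 = 14.6225.
SE(x̄₁ − x̄₂) = √(9.6619² + 14.6225²) = 17.5263 for independent samples with unequal variances.
With z* = 1.960, the margin is 1.960 × 17.5263 = 34.3515.
x̄₁ − x̄₂ = 297.8 − 319.1 = -21.3000; the interval is -21.3000 ± 34.3515 = (-55.65, 13.05).

(-55.65, 13.05)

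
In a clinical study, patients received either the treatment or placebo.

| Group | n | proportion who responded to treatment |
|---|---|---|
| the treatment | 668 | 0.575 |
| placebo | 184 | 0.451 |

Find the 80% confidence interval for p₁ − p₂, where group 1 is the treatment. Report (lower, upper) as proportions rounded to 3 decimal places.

(0.071, 0.177)

SE₁ = √(p̂₁(1−p̂₁)/n₁) = √(0.5750·0.4250/668) = 0.01913; SE₂ = √(0.4510·0.5490/184) = 0.03668.
Independent samples: SE of the difference = √(SE₁² + SE₂²) = √(0.0003659569 + 0.0013454224) = 0.04137.
z* for 80% confidence is 1.282, so the margin of error is 1.282 × 0.04137 = 0.05304.
Point estimate p̂₁ − p̂₂ = 0.5750 − 0.4510 = 0.1240.
0.1240 ± 0.05304 → (0.071, 0.177).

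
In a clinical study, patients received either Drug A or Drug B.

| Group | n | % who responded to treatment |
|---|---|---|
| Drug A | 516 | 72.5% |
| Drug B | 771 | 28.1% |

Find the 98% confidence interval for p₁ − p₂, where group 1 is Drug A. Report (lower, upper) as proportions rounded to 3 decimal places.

Each SE is √(p̂(1−p̂)/n): √(0.7250·0.2750/516) = 0.01966 and √(0.2810·0.7190/771) = 0.01619.
SE(p̂₁ − p̂₂) = √(SE₁² + SE₂²) = √(0.0003865156 + 0.0002621161) = 0.02547, since the two samples are independent.
At 98% confidence z* = 2.326; margin = 2.326 × 0.02547 = 0.05924.
The difference is 0.7250 − 0.2810 = 0.4440, so the interval is 0.4440 ± 0.05924 = (0.385, 0.503).

(0.385, 0.503)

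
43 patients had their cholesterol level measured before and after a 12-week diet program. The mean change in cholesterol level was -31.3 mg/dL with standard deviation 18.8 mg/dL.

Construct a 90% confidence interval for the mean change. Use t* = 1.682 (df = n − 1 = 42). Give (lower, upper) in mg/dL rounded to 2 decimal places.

This is a matched-pairs design, so SE = s_d/√n = 18.8/√43 = 2.8670.
Margin = 1.682 × 2.8670 = 4.8223; the interval is -31.3 ± 4.8223 = (-36.12, -26.48).

(-36.12, -26.48)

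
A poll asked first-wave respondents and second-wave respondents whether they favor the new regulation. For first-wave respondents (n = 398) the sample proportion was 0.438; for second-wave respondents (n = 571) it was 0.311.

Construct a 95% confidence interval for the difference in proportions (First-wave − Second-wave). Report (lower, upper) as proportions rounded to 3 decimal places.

(0.065, 0.189)

Each SE is √(p̂(1−p̂)/n): √(0.4380·0.5620/398) = 0.02487 and √(0.3110·0.6890/571) = 0.01937.
SE(p̂₁ − p̂₂) = √(SE₁² + SE₂²) = √(0.0006185169 + 0.0003751969) = 0.03152, since the two samples are independent.
At 95% confidence z* = 1.960; margin = 1.960 × 0.03152 = 0.06178.
The difference is 0.4380 − 0.3110 = 0.1270, so the interval is 0.1270 ± 0.06178 = (0.065, 0.189).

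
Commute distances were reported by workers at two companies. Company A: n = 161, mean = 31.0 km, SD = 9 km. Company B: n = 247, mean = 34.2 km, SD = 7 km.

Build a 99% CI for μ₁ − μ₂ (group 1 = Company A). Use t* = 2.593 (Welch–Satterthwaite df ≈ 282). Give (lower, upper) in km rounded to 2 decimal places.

(-5.37, -1.03)

Standard errors of each mean: 9/√161 = 0.7093 and 7/√247 = 0.4454.
SE(x̄₁ − x̄₂) = √(0.7093² + 0.4454²) = 0.8375 for independent samples with unequal variances.
With t* = 2.593, the margin is 2.593 × 0.8375 = 2.1716.
x̄₁ − x̄₂ = 31.0 − 34.2 = -3.2000; the interval is -3.2000 ± 2.1716 = (-5.37, -1.03).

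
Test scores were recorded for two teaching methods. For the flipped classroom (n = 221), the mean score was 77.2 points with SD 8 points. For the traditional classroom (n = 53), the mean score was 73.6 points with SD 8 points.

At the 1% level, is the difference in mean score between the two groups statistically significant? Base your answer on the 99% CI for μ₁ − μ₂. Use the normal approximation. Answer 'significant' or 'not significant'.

Standard errors of each mean: 8/√221 = 0.5381 and 8/√53 = 1.0989.
SE(x̄₁ − x̄₂) = √(0.5381² + 1.0989²) = 1.2236 for independent samples with unequal variances.
With z* = 2.576, the margin is 2.576 × 1.2236 = 3.1520.
x̄₁ − x̄₂ = 77.2 − 73.6 = 3.6000; the interval is 3.6000 ± 3.1520 = (0.4480, 6.7520).
The interval (0.4480, 6.7520) does not contain 0, so the difference is significant.

significant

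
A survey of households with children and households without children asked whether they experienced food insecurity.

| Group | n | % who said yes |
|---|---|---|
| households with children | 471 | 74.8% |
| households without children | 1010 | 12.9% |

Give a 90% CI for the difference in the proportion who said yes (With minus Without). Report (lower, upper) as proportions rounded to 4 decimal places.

SE₁ = √(p̂₁(1−p̂₁)/n₁) = √(0.7480·0.2520/471) = 0.02001; SE₂ = √(0.1290·0.8710/1010) = 0.01055.
Independent samples: SE of the difference = √(SE₁² + SE₂²) = √(0.0004004001 + 0.0001113025) = 0.02262.
z* for 90% confidence is 1.645, so the margin of error is 1.645 × 0.02262 = 0.03721.
Point estimate p̂₁ − p̂₂ = 0.7480 − 0.1290 = 0.6190.
0.6190 ± 0.03721 → (0.5818, 0.6562).

(0.5818, 0.6562)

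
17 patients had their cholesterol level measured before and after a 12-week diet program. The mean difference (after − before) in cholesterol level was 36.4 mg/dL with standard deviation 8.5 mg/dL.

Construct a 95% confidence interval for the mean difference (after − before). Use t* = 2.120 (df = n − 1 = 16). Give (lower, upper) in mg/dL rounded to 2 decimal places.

(32.03, 40.77)

This is a matched-pairs design, so SE = s_d/√n = 8.5/√17 = 2.0616.
Margin = 2.120 × 2.0616 = 4.3706; the interval is 36.4 ± 4.3706 = (32.03, 40.77).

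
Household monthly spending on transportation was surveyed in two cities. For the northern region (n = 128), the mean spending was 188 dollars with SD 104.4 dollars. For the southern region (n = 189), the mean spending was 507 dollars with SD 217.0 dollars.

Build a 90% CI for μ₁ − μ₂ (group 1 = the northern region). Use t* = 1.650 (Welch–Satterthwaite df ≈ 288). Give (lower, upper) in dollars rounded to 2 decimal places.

(-349.17, -288.83)

SE₁ = s₁/√n₁ = 104.4/√128 = 9.2277; SE₂ = 217.0/√189 = 15.7844.
Independent samples, unequal variances: SE_diff = √(SE₁² + SE₂²) = √(85.15044729 + 249.14728336) = 18.2838.
t* = 1.650, so margin of error = 1.650 × 18.2838 = 30.1683.
Difference in means = 188 − 507 = -319.0000.
-319.0000 ± 30.1683 → (-349.17, -288.83).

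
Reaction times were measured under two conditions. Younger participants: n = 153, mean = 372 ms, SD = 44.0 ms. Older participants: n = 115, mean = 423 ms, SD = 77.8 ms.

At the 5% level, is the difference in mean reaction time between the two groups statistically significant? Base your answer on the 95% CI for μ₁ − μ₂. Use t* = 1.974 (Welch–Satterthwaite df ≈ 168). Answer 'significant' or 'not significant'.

Standard errors of each mean: 44.0/√153 = 3.5572 and 77.8/√115 = 7.2549.
SE(x̄₁ − x̄₂) = √(3.5572² + 7.2549²) = 8.0801 for independent samples with unequal variances.
With t* = 1.974, the margin is 1.974 × 8.0801 = 15.9501.
x̄₁ − x̄₂ = 372 − 423 = -51.0000; the interval is -51.0000 ± 15.9501 = (-66.9501, -35.0499).
The interval (-66.9501, -35.0499) does not contain 0, so the difference is significant.

significant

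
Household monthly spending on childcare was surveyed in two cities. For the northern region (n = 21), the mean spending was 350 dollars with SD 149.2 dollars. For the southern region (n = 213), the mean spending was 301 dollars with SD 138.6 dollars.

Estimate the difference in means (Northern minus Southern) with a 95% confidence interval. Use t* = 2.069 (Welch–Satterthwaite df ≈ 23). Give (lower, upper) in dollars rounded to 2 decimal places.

(-21.17, 119.17)

Standard errors of each mean: 149.2/√21 = 32.5581 and 138.6/√213 = 9.4967.
SE(x̄₁ − x̄₂) = √(32.5581² + 9.4967²) = 33.9149 for independent samples with unequal variances.
With t* = 2.069, the margin is 2.069 × 33.9149 = 70.1699.
x̄₁ − x̄₂ = 350 − 301 = 49.0000; the interval is 49.0000 ± 70.1699 = (-21.17, 119.17).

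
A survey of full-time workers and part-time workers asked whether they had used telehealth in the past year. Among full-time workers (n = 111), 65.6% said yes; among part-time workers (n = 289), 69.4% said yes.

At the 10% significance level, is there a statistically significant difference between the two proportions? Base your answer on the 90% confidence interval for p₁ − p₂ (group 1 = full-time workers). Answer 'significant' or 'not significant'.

not significant

Each SE is √(p̂(1−p̂)/n): √(0.6560·0.3440/111) = 0.04509 and √(0.6940·0.3060/289) = 0.02711.
SE(p̂₁ − p̂₂) = √(SE₁² + SE₂²) = √(0.0020331081 + 0.0007349521) = 0.05261, since the two samples are independent.
At 90% confidence z* = 1.645; margin = 1.645 × 0.05261 = 0.08654.
The difference is 0.6560 − 0.6940 = -0.0380, so the interval is -0.0380 ± 0.08654 = (-0.12454, 0.04854).
The interval (-0.12454, 0.04854) contains 0, so the difference is not significant.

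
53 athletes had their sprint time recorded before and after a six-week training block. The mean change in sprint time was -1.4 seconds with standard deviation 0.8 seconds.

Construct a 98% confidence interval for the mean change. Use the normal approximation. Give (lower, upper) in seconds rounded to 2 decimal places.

(-1.66, -1.14)

This is a matched-pairs design, so SE = s_d/√n = 0.8/√53 = 0.1099.
Margin = 2.326 × 0.1099 = 0.2556; the interval is -1.4 ± 0.2556 = (-1.66, -1.14).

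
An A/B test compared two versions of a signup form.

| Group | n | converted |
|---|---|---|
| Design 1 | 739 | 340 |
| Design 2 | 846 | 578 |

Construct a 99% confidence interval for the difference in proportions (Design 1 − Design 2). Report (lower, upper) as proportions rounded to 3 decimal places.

(-0.286, -0.160)

Sample proportions: 340/739 = 0.4601, 578/846 = 0.6832.
Each SE is √(p̂(1−p̂)/n): √(0.4601·0.5399/739) = 0.01833 and √(0.6832·0.3168/846) = 0.01599.
SE(p̂₁ − p̂₂) = √(SE₁² + SE₂²) = √(0.0003359889 + 0.0002556801) = 0.02432, since the two samples are independent.
At 99% confidence z* = 2.576; margin = 2.576 × 0.02432 = 0.06265.
The difference is 0.4601 − 0.6832 = -0.2231, so the interval is -0.2231 ± 0.06265 = (-0.286, -0.160).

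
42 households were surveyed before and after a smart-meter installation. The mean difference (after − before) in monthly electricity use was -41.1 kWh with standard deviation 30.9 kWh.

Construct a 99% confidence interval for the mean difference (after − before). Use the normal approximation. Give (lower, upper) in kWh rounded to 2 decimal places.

(-53.38, -28.82)

Paired design: SE = s_d/√n = 30.9/√42 = 4.7680.
z* = 2.576; margin of error = 2.576 × 4.7680 = 12.2824.
-41.1 ± 12.2824 → (-53.38, -28.82).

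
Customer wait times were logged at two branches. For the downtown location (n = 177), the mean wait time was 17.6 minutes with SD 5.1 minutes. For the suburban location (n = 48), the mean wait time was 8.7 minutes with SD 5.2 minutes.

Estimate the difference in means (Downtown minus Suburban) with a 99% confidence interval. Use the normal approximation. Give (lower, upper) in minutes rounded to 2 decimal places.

SE₁ = s₁/√n₁ = 5.1/√177 = 0.3833; SE₂ = 5.2/√48 = 0.7506.
Independent samples, unequal variances: SE_diff = √(SE₁² + SE₂²) = √(0.14691889 + 0.56340036) = 0.8428.
z* = 2.576, so margin of error = 2.576 × 0.8428 = 2.1711.
Difference in means = 17.6 − 8.7 = 8.9000.
8.9000 ± 2.1711 → (6.73, 11.07).

(6.73, 11.07)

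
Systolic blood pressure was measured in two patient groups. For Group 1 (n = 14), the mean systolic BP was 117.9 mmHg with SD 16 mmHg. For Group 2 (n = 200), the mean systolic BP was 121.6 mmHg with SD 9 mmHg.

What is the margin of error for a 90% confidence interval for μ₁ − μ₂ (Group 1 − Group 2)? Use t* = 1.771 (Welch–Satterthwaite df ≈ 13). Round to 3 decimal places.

7.657

Per-group SEs: s₁/√n₁ = 16/√14 = 4.2762, s₂/√n₂ = 9/√200 = 0.6364.
Unpooled SE of the difference: √(18.28588644 + 0.40500496) = 4.3233.
Margin of error = t* · SE = 1.771 × 4.3233 = 7.6566.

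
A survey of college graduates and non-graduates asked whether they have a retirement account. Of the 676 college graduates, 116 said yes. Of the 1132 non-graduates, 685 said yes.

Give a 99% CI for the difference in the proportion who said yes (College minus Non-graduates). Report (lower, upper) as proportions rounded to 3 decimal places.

(-0.486, -0.381)

p̂₁ = 116/676 = 0.1716 and p̂₂ = 685/1132 = 0.6051.
SE₁ = √(p̂₁(1−p̂₁)/n₁) = √(0.1716·0.8284/676) = 0.01450; SE₂ = √(0.6051·0.3949/1132) = 0.01453.
Independent samples: SE of the difference = √(SE₁² + SE₂²) = √(0.00021025 + 0.0002111209) = 0.02053.
z* for 99% confidence is 2.576, so the margin of error is 2.576 × 0.02053 = 0.05289.
Point estimate p̂₁ − p̂₂ = 0.1716 − 0.6051 = -0.4335.
-0.4335 ± 0.05289 → (-0.486, -0.381).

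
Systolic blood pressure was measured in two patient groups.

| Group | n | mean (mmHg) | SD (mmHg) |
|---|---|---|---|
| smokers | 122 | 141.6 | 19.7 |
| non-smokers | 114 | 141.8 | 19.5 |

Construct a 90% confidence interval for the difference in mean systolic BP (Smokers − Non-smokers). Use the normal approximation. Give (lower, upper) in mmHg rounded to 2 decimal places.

Per-group SEs: s₁/√n₁ = 19.7/√122 = 1.7836, s₂/√n₂ = 19.5/√114 = 1.8263.
Unpooled SE of the difference: √(3.18122896 + 3.33537169) = 2.5528.
Margin of error = z* · SE = 1.645 × 2.5528 = 4.1994.
x̄₁ − x̄₂ = 141.6 − 141.8 = -0.2000.
CI: -0.2000 ± 4.1994 = (-4.40, 4.00).

(-4.40, 4.00)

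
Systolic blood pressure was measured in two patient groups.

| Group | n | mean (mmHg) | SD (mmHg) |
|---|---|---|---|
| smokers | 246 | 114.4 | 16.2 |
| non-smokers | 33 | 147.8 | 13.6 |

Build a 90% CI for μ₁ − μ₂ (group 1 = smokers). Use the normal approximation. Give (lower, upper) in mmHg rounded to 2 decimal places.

Per-group SEs: s₁/√n₁ = 16.2/√246 = 1.0329, s₂/√n₂ = 13.6/√33 = 2.3675.
Unpooled SE of the difference: √(1.06688241 + 5.60505625) = 2.5830.
Margin of error = z* · SE = 1.645 × 2.5830 = 4.2490.
x̄₁ − x̄₂ = 114.4 − 147.8 = -33.4000.
CI: -33.4000 ± 4.2490 = (-37.65, -29.15).

(-37.65, -29.15)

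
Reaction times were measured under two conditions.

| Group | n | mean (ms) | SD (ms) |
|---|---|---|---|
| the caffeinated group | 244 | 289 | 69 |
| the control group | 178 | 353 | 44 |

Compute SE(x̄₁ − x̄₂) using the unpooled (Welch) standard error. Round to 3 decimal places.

SE₁ = s₁/√n₁ = 69/√244 = 4.4173; SE₂ = 44/√178 = 3.2979.
Independent samples, unequal variances: SE_diff = √(SE₁² + SE₂²) = √(19.51253929 + 10.87614441) = 5.5126.

5.513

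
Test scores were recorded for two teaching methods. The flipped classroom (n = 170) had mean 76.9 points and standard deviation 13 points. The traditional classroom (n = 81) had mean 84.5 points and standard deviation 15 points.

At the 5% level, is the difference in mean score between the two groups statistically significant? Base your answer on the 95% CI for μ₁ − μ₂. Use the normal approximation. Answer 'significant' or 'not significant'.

Standard errors of each mean: 13/√170 = 0.9971 and 15/√81 = 1.6667.
SE(x̄₁ − x̄₂) = √(0.9971² + 1.6667²) = 1.9422 for independent samples with unequal variances.
With z* = 1.960, the margin is 1.960 × 1.9422 = 3.8067.
x̄₁ − x̄₂ = 76.9 − 84.5 = -7.6000; the interval is -7.6000 ± 3.8067 = (-11.4067, -3.7933).
The interval (-11.4067, -3.7933) does not contain 0, so the difference is significant.

significant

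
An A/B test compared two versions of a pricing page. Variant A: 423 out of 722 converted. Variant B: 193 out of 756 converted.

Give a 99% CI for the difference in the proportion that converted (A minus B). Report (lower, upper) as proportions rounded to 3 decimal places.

Sample proportions: 423/722 = 0.5859, 193/756 = 0.2553.
Each SE is √(p̂(1−p̂)/n): √(0.5859·0.4141/722) = 0.01833 and √(0.2553·0.7447/756) = 0.01586.
SE(p̂₁ − p̂₂) = √(SE₁² + SE₂²) = √(0.0003359889 + 0.0002515396) = 0.02424, since the two samples are independent.
At 99% confidence z* = 2.576; margin = 2.576 × 0.02424 = 0.06244.
The difference is 0.5859 − 0.2553 = 0.3306, so the interval is 0.3306 ± 0.06244 = (0.268, 0.393).

(0.268, 0.393)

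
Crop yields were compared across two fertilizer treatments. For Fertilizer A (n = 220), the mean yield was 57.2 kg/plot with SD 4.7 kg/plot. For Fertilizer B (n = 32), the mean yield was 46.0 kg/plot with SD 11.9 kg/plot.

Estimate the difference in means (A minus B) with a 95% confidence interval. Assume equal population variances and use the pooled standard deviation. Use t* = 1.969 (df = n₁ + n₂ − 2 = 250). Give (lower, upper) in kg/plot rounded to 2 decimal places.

s_p = √[((n₁−1)s₁² + (n₂−1)s₂²)/(n₁+n₂−2)] = √[(219·4.7² + 31·11.9²)/250] = 6.0754.
SE = 6.0754·√(1/220 + 1/32) = 1.1494.
With t* = 1.969, margin = 1.969 × 1.1494 = 2.2632.
x̄₁ − x̄₂ = 57.2 − 46.0 = 11.2000; interval 11.2000 ± 2.2632 = (8.94, 13.46).

(8.94, 13.46)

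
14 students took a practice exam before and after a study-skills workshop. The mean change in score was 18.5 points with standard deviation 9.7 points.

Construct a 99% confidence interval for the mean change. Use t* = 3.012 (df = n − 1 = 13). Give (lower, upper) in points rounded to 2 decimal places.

(10.69, 26.31)

This is a matched-pairs design, so SE = s_d/√n = 9.7/√14 = 2.5924.
Margin = 3.012 × 2.5924 = 7.8083; the interval is 18.5 ± 7.8083 = (10.69, 26.31).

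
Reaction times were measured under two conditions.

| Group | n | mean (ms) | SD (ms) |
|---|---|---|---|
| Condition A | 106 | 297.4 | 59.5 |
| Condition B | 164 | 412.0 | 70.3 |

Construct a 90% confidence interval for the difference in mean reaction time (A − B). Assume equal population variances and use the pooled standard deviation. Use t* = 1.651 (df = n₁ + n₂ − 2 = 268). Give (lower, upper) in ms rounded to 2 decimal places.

Pooled variance s_p² = [105·59.5² + 163·70.3²] / (106+164−2) = 4392.8616, so s_p = 66.2787.
SE_diff = s_p·√(1/n₁ + 1/n₂) = 66.2787·√(1/106 + 1/164) = 8.2600.
t* = 1.651; margin = 1.651 × 8.2600 = 13.6373.
Difference = 297.4 − 412.0 = -114.6000.
-114.6000 ± 13.6373 → (-128.24, -100.96).

(-128.24, -100.96)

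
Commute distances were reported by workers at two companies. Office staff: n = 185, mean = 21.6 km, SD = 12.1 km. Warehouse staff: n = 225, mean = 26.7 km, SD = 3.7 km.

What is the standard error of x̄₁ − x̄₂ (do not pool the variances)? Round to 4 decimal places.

0.9232

Standard errors of each mean: 12.1/√185 = 0.8896 and 3.7/√225 = 0.2467.
SE(x̄₁ − x̄₂) = √(0.8896² + 0.2467²) = 0.9232 for independent samples with unequal variances.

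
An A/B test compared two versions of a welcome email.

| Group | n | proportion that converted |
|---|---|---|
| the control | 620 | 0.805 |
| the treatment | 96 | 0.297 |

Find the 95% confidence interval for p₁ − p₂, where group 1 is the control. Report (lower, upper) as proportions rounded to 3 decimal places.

The two standard errors are √(0.8050×0.1950/620) = 0.01591 and √(0.2970×0.7030/96) = 0.04664.
Because the samples are independent, SE_diff = √(0.01591² + 0.04664²) = 0.04928.
Using z* = 1.960 for 95%, ME = 1.960 × 0.04928 = 0.09659.
p̂₁ − p̂₂ = 0.5080; interval 0.5080 ± 0.09659 gives (0.411, 0.605).

(0.411, 0.605)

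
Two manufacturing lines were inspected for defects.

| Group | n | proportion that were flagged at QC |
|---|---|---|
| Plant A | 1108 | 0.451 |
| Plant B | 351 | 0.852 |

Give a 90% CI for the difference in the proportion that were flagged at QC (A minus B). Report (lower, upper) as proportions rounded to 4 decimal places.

The two standard errors are √(0.4510×0.5490/1108) = 0.01495 and √(0.8520×0.1480/351) = 0.01895.
Because the samples are independent, SE_diff = √(0.01495² + 0.01895²) = 0.02414.
Using z* = 1.645 for 90%, ME = 1.645 × 0.02414 = 0.03971.
p̂₁ − p̂₂ = -0.4010; interval -0.4010 ± 0.03971 gives (-0.4407, -0.3613).

(-0.4407, -0.3613)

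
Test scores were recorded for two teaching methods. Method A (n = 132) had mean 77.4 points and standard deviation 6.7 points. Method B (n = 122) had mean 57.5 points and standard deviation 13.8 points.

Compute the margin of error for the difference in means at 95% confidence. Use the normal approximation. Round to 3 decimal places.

Per-group SEs: s₁/√n₁ = 6.7/√132 = 0.5832, s₂/√n₂ = 13.8/√122 = 1.2494.
Unpooled SE of the difference: √(0.34012224 + 1.56100036) = 1.3788.
Margin of error = z* · SE = 1.960 × 1.3788 = 2.7024.

2.702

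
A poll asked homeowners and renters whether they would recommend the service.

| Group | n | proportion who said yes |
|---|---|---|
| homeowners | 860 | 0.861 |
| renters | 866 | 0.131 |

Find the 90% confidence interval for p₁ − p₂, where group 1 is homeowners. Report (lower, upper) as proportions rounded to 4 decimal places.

(0.7029, 0.7571)

Each SE is √(p̂(1−p̂)/n): √(0.8610·0.1390/860) = 0.01180 and √(0.1310·0.8690/866) = 0.01147.
SE(p̂₁ − p̂₂) = √(SE₁² + SE₂²) = √(0.00013924 + 0.0001315609) = 0.01646, since the two samples are independent.
At 90% confidence z* = 1.645; margin = 1.645 × 0.01646 = 0.02708.
The difference is 0.8610 − 0.1310 = 0.7300, so the interval is 0.7300 ± 0.02708 = (0.7029, 0.7571).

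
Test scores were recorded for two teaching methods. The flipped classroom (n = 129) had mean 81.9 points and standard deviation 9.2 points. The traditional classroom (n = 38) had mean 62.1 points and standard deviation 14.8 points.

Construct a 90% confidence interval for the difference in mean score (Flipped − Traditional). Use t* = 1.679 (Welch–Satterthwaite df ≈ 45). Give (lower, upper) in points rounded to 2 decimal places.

Standard errors of each mean: 9.2/√129 = 0.8100 and 14.8/√38 = 2.4009.
SE(x̄₁ − x̄₂) = √(0.8100² + 2.4009²) = 2.5339 for independent samples with unequal variances.
With t* = 1.679, the margin is 1.679 × 2.5339 = 4.2544.
x̄₁ − x̄₂ = 81.9 − 62.1 = 19.8000; the interval is 19.8000 ± 4.2544 = (15.55, 24.05).

(15.55, 24.05)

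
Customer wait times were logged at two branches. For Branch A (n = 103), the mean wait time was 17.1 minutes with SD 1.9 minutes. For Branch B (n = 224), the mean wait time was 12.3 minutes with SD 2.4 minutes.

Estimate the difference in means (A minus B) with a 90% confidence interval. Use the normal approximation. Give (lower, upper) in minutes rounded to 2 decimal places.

Per-group SEs: s₁/√n₁ = 1.9/√103 = 0.1872, s₂/√n₂ = 2.4/√224 = 0.1604.
Unpooled SE of the difference: √(0.03504384 + 0.02572816) = 0.2465.
Margin of error = z* · SE = 1.645 × 0.2465 = 0.4055.
x̄₁ − x̄₂ = 17.1 − 12.3 = 4.8000.
CI: 4.8000 ± 0.4055 = (4.39, 5.21).

(4.39, 5.21)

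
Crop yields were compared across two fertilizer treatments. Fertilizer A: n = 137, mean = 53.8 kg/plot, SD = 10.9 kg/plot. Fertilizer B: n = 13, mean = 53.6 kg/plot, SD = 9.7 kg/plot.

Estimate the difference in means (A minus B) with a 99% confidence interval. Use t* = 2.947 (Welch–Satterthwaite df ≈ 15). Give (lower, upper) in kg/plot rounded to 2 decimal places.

(-8.19, 8.59)

Standard errors of each mean: 10.9/√137 = 0.9312 and 9.7/√13 = 2.6903.
SE(x̄₁ − x̄₂) = √(0.9312² + 2.6903²) = 2.8469 for independent samples with unequal variances.
With t* = 2.947, the margin is 2.947 × 2.8469 = 8.3898.
x̄₁ − x̄₂ = 53.8 − 53.6 = 0.2000; the interval is 0.2000 ± 8.3898 = (-8.19, 8.59).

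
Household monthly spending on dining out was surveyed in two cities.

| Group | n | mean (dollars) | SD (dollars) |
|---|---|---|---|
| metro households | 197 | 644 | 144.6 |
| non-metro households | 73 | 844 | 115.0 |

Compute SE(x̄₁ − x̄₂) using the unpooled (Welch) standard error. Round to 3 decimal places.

16.950

Standard errors of each mean: 144.6/√197 = 10.3023 and 115.0/√73 = 13.4597.
SE(x̄₁ − x̄₂) = √(10.3023² + 13.4597²) = 16.9500 for independent samples with unequal variances.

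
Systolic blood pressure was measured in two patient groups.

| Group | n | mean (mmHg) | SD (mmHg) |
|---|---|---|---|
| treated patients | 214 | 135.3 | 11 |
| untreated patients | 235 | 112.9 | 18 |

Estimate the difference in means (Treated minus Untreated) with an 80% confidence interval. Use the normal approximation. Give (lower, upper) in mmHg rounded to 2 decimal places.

(20.61, 24.19)

Standard errors of each mean: 11/√214 = 0.7519 and 18/√235 = 1.1742.
SE(x̄₁ − x̄₂) = √(0.7519² + 1.1742²) = 1.3943 for independent samples with unequal variances.
With z* = 1.282, the margin is 1.282 × 1.3943 = 1.7875.
x̄₁ − x̄₂ = 135.3 − 112.9 = 22.4000; the interval is 22.4000 ± 1.7875 = (20.61, 24.19).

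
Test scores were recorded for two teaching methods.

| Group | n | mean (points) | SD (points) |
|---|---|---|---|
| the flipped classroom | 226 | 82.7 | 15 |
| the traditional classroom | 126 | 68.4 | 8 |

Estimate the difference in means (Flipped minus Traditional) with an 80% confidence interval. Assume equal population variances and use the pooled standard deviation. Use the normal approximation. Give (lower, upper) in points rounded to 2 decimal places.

(12.46, 16.14)

Pooled variance s_p² = [225·15² + 125·8²] / (226+126−2) = 167.5000, so s_p = 12.9422.
SE_diff = s_p·√(1/n₁ + 1/n₂) = 12.9422·√(1/226 + 1/126) = 1.4389.
z* = 1.282; margin = 1.282 × 1.4389 = 1.8447.
Difference = 82.7 − 68.4 = 14.3000.
14.3000 ± 1.8447 → (12.46, 16.14).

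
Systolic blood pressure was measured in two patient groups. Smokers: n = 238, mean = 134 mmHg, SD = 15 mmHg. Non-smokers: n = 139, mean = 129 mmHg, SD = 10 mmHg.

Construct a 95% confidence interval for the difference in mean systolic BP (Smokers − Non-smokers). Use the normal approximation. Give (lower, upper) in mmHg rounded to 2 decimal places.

SE₁ = s₁/√n₁ = 15/√238 = 0.9723; SE₂ = 10/√139 = 0.8482.
Independent samples, unequal variances: SE_diff = √(SE₁² + SE₂²) = √(0.94536729 + 0.71944324) = 1.2903.
z* = 1.960, so margin of error = 1.960 × 1.2903 = 2.5290.
Difference in means = 134 − 129 = 5.0000.
5.0000 ± 2.5290 → (2.47, 7.53).

(2.47, 7.53)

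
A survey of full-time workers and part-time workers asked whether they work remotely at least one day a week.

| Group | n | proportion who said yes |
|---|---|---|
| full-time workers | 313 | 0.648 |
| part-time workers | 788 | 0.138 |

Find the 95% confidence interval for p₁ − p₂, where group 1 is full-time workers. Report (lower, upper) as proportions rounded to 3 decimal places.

(0.452, 0.568)

Each SE is √(p̂(1−p̂)/n): √(0.6480·0.3520/313) = 0.02700 and √(0.1380·0.8620/788) = 0.01229.
SE(p̂₁ − p̂₂) = √(SE₁² + SE₂²) = √(0.000729 + 0.0001510441) = 0.02967, since the two samples are independent.
At 95% confidence z* = 1.960; margin = 1.960 × 0.02967 = 0.05815.
The difference is 0.6480 − 0.1380 = 0.5100, so the interval is 0.5100 ± 0.05815 = (0.452, 0.568).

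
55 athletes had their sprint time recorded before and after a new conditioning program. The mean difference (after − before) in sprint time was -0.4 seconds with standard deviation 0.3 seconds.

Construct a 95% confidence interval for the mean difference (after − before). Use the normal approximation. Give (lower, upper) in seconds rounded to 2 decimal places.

Paired design: SE = s_d/√n = 0.3/√55 = 0.0405.
z* = 1.960; margin of error = 1.960 × 0.0405 = 0.0794.
-0.4 ± 0.0794 → (-0.48, -0.32).

(-0.48, -0.32)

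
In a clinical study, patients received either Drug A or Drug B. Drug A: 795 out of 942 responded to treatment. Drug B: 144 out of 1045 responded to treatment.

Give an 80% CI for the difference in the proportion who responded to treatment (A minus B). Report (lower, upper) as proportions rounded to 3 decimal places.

Sample proportions: 795/942 = 0.8439, 144/1045 = 0.1378.
Each SE is √(p̂(1−p̂)/n): √(0.8439·0.1561/942) = 0.01183 and √(0.1378·0.8622/1045) = 0.01066.
SE(p̂₁ − p̂₂) = √(SE₁² + SE₂²) = √(0.0001399489 + 0.0001136356) = 0.01592, since the two samples are independent.
At 80% confidence z* = 1.282; margin = 1.282 × 0.01592 = 0.02041.
The difference is 0.8439 − 0.1378 = 0.7061, so the interval is 0.7061 ± 0.02041 = (0.686, 0.727).

(0.686, 0.727)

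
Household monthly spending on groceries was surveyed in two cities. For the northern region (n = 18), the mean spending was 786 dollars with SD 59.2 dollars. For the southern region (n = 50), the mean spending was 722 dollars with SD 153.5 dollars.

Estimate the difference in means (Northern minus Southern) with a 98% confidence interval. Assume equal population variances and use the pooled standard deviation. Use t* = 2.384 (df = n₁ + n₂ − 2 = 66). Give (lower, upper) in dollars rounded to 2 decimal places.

(-24.88, 152.88)

s_p = √[((n₁−1)s₁² + (n₂−1)s₂²)/(n₁+n₂−2)] = √[(17·59.2² + 49·153.5²)/66] = 135.6315.
SE = 135.6315·√(1/18 + 1/50) = 37.2815.
With t* = 2.384, margin = 2.384 × 37.2815 = 88.8791.
x̄₁ − x̄₂ = 786 − 722 = 64.0000; interval 64.0000 ± 88.8791 = (-24.88, 152.88).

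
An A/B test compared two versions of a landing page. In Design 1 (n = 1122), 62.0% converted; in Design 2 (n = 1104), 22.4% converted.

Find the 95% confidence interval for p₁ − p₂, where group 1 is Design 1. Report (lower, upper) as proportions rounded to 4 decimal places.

(0.3584, 0.4336)

Each SE is √(p̂(1−p̂)/n): √(0.6200·0.3800/1122) = 0.01449 and √(0.2240·0.7760/1104) = 0.01255.
SE(p̂₁ − p̂₂) = √(SE₁² + SE₂²) = √(0.0002099601 + 0.0001575025) = 0.01917, since the two samples are independent.
At 95% confidence z* = 1.960; margin = 1.960 × 0.01917 = 0.03757.
The difference is 0.6200 − 0.2240 = 0.3960, so the interval is 0.3960 ± 0.03757 = (0.3584, 0.4336).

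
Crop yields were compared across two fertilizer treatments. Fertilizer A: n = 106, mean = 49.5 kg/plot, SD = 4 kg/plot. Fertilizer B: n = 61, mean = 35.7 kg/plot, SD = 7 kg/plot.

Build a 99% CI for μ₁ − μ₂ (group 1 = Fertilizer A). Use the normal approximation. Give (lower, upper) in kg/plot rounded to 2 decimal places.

(11.28, 16.32)

Standard errors of each mean: 4/√106 = 0.3885 and 7/√61 = 0.8963.
SE(x̄₁ − x̄₂) = √(0.3885² + 0.8963²) = 0.9769 for independent samples with unequal variances.
With z* = 2.576, the margin is 2.576 × 0.9769 = 2.5165.
x̄₁ − x̄₂ = 49.5 − 35.7 = 13.8000; the interval is 13.8000 ± 2.5165 = (11.28, 16.32).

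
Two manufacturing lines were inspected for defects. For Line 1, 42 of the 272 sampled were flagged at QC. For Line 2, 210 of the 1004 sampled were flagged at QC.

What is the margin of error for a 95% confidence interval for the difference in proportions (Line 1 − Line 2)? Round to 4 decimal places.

p̂₁ = 42/272 = 0.1544 and p̂₂ = 210/1004 = 0.2092.
SE₁ = √(p̂₁(1−p̂₁)/n₁) = √(0.1544·0.8456/272) = 0.02191; SE₂ = √(0.2092·0.7908/1004) = 0.01284.
Independent samples: SE of the difference = √(SE₁² + SE₂²) = √(0.0004800481 + 0.0001648656) = 0.02540.
z* for 95% confidence is 1.960, so the margin of error is 1.960 × 0.02540 = 0.04978.

0.0498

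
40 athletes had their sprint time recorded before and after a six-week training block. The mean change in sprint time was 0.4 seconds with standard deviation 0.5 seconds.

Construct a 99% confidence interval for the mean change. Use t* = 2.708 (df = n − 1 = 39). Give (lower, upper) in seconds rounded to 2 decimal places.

(0.19, 0.61)

Paired design: SE = s_d/√n = 0.5/√40 = 0.0791.
t* = 2.708; margin of error = 2.708 × 0.0791 = 0.2142.
0.4 ± 0.2142 → (0.19, 0.61).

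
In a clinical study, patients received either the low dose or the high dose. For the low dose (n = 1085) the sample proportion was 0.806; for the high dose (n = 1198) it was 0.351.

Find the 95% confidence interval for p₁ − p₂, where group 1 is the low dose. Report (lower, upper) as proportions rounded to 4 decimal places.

The two standard errors are √(0.8060×0.1940/1085) = 0.01200 and √(0.3510×0.6490/1198) = 0.01379.
Because the samples are independent, SE_diff = √(0.01200² + 0.01379²) = 0.01828.
Using z* = 1.960 for 95%, ME = 1.960 × 0.01828 = 0.03583.
p̂₁ − p̂₂ = 0.4550; interval 0.4550 ± 0.03583 gives (0.4192, 0.4908).

(0.4192, 0.4908)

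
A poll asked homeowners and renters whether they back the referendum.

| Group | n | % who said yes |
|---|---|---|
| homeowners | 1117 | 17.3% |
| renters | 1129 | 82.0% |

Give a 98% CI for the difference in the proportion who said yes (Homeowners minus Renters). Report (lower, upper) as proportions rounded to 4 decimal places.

(-0.6844, -0.6096)

Each SE is √(p̂(1−p̂)/n): √(0.1730·0.8270/1117) = 0.01132 and √(0.8200·0.1800/1129) = 0.01143.
SE(p̂₁ − p̂₂) = √(SE₁² + SE₂²) = √(0.0001281424 + 0.0001306449) = 0.01609, since the two samples are independent.
At 98% confidence z* = 2.326; margin = 2.326 × 0.01609 = 0.03743.
The difference is 0.1730 − 0.8200 = -0.6470, so the interval is -0.6470 ± 0.03743 = (-0.6844, -0.6096).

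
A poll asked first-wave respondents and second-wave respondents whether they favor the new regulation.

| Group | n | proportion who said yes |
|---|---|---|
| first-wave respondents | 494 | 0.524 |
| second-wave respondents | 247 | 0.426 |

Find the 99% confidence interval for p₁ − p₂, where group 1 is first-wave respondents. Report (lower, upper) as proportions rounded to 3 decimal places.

Each SE is √(p̂(1−p̂)/n): √(0.5240·0.4760/494) = 0.02247 and √(0.4260·0.5740/247) = 0.03146.
SE(p̂₁ − p̂₂) = √(SE₁² + SE₂²) = √(0.0005049009 + 0.0009897316) = 0.03866, since the two samples are independent.
At 99% confidence z* = 2.576; margin = 2.576 × 0.03866 = 0.09959.
The difference is 0.5240 − 0.4260 = 0.0980, so the interval is 0.0980 ± 0.09959 = (-0.002, 0.198).

(-0.002, 0.198)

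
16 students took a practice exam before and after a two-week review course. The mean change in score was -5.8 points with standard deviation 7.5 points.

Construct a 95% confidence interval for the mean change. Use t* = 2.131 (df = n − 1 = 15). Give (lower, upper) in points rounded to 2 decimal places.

Paired design: SE = s_d/√n = 7.5/√16 = 1.8750.
t* = 2.131; margin of error = 2.131 × 1.8750 = 3.9956.
-5.8 ± 3.9956 → (-9.80, -1.80).

(-9.80, -1.80)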